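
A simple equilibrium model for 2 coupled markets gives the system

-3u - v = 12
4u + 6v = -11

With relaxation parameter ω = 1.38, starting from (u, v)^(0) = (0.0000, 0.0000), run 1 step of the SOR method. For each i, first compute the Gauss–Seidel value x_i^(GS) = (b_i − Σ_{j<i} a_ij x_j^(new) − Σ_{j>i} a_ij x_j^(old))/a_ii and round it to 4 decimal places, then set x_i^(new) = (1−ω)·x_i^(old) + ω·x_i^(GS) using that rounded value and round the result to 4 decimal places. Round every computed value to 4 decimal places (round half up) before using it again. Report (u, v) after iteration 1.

(-5.5200, 2.5484)

Iteration 1:
  u: GS value = (12 - (-1)·0.0000) / (-3) = -4.0000;  u ← (1−ω)·0.0000 + ω·-4.0000 = -5.5200
  v: GS value = (-11 - (4)·-5.5200) / (6) = 1.8467;  v ← (1−ω)·0.0000 + ω·1.8467 = 2.5484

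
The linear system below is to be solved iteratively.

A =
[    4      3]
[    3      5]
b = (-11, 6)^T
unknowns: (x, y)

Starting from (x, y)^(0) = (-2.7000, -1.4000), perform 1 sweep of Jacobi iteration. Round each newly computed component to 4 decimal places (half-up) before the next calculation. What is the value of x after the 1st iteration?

-1.7000

Iteration 1:
  x = (-11 - (3)·-1.4000) / (4) = -1.7000
  y = (6 - (3)·-2.7000) / (5) = 2.8200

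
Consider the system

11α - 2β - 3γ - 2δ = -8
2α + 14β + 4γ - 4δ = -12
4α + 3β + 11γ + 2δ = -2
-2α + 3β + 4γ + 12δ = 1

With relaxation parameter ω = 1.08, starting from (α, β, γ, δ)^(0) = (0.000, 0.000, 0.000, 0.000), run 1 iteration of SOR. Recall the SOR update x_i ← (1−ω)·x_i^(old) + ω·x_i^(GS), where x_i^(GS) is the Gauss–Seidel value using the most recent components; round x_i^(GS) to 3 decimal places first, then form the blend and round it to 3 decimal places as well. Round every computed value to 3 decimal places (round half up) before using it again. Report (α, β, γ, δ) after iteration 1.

(-0.785, -0.805, 0.349, 0.040)

Iteration 1:
  α: GS value = (-8 - (-2)·0.000 - (-3)·0.000 - (-2)·0.000) / (11) = -0.727;  α ← (1−ω)·0.000 + ω·-0.727 = -0.785
  β: GS value = (-12 - (2)·-0.785 - (4)·0.000 - (-4)·0.000) / (14) = -0.745;  β ← (1−ω)·0.000 + ω·-0.745 = -0.805
  γ: GS value = (-2 - (4)·-0.785 - (3)·-0.805 - (2)·0.000) / (11) = 0.323;  γ ← (1−ω)·0.000 + ω·0.323 = 0.349
  δ: GS value = (1 - (-2)·-0.785 - (3)·-0.805 - (4)·0.349) / (12) = 0.037;  δ ← (1−ω)·0.000 + ω·0.037 = 0.040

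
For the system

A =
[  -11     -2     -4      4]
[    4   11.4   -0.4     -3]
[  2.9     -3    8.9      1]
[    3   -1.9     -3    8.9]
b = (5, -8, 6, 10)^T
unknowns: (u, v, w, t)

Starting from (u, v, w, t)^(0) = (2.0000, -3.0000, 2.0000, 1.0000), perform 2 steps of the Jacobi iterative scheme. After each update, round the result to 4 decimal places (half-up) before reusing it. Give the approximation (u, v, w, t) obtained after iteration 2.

Iteration 1:
  u = (5 - (-2)·-3.0000 - (-4)·2.0000 - (4)·1.0000) / (-11) = -0.2727
  v = (-8 - (4)·2.0000 - (-0.4)·2.0000 - (-3)·1.0000) / (11.4) = -1.0702
  w = (6 - (2.9)·2.0000 - (-3)·-3.0000 - (1)·1.0000) / (8.9) = -1.1011
  t = (10 - (3)·2.0000 - (-1.9)·-3.0000 - (-3)·2.0000) / (8.9) = 0.4831
Iteration 2:
  u = (5 - (-2)·-1.0702 - (-4)·-1.1011 - (4)·0.4831) / (-11) = 0.3161
  v = (-8 - (4)·-0.2727 - (-0.4)·-1.1011 - (-3)·0.4831) / (11.4) = -0.5176
  w = (6 - (2.9)·-0.2727 - (-3)·-1.0702 - (1)·0.4831) / (8.9) = 0.3480
  t = (10 - (3)·-0.2727 - (-1.9)·-1.0702 - (-3)·-1.1011) / (8.9) = 0.6159

(0.3161, -0.5176, 0.3480, 0.6159)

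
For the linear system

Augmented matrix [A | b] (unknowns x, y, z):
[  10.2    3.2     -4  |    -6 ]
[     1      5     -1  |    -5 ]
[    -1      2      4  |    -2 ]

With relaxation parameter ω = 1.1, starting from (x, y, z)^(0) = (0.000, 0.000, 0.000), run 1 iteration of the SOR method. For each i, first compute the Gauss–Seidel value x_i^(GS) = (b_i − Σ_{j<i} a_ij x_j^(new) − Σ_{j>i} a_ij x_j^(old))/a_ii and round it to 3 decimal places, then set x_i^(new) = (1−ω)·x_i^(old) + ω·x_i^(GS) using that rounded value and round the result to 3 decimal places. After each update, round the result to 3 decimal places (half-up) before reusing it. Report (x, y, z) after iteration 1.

(-0.647, -0.958, -0.201)

Iteration 1:
  x: GS value = (-6 - (3.2)·0.000 - (-4)·0.000) / (10.2) = -0.588;  x ← (1−ω)·0.000 + ω·-0.588 = -0.647
  y: GS value = (-5 - (1)·-0.647 - (-1)·0.000) / (5) = -0.871;  y ← (1−ω)·0.000 + ω·-0.871 = -0.958
  z: GS value = (-2 - (-1)·-0.647 - (2)·-0.958) / (4) = -0.183;  z ← (1−ω)·0.000 + ω·-0.183 = -0.201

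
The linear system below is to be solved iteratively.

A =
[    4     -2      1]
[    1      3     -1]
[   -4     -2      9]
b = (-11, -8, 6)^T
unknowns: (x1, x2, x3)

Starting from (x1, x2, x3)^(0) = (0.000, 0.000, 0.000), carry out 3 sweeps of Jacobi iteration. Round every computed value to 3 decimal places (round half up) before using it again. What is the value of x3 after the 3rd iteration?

-1.562

Iteration 1:
  x1 = (-11 - (-2)·0.000 - (1)·0.000) / (4) = -2.750
  x2 = (-8 - (1)·0.000 - (-1)·0.000) / (3) = -2.667
  x3 = (6 - (-4)·0.000 - (-2)·0.000) / (9) = 0.667
Iteration 2:
  x1 = (-11 - (-2)·-2.667 - (1)·0.667) / (4) = -4.250
  x2 = (-8 - (1)·-2.750 - (-1)·0.667) / (3) = -1.528
  x3 = (6 - (-4)·-2.750 - (-2)·-2.667) / (9) = -1.148
Iteration 3:
  x1 = (-11 - (-2)·-1.528 - (1)·-1.148) / (4) = -3.227
  x2 = (-8 - (1)·-4.250 - (-1)·-1.148) / (3) = -1.633
  x3 = (6 - (-4)·-4.250 - (-2)·-1.528) / (9) = -1.562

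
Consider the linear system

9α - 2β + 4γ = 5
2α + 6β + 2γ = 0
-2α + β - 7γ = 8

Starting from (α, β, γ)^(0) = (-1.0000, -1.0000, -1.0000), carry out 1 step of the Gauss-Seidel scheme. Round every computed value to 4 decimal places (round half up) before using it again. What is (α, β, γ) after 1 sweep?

(0.7778, 0.0741, -1.3545)

Iteration 1:
  α = (5 - (-2)·-1.0000 - (4)·-1.0000) / (9) = 0.7778
  β = (0 - (2)·0.7778 - (2)·-1.0000) / (6) = 0.0741
  γ = (8 - (-2)·0.7778 - (1)·0.0741) / (-7) = -1.3545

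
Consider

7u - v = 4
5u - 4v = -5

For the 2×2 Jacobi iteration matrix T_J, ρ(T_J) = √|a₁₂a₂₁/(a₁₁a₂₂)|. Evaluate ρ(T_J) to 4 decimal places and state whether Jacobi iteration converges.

a₁₂a₂₁/(a₁₁a₂₂) = (-1)·(5) / ((7)·(-4)) = 0.178571
ρ = √|0.178571| = √0.178571 = 0.4226
ρ < 1, so Jacobi converges

0.4226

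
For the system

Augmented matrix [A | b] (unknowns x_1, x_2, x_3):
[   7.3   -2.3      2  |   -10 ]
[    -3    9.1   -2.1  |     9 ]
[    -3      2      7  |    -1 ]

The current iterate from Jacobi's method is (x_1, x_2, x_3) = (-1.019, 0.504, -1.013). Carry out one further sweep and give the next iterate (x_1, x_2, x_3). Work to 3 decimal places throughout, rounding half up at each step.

(-0.934, 0.419, -0.724)

One sweep:
  x_1 = (-10 - (-2.3)·0.504 - (2)·-1.013) / (7.3) = -0.934
  x_2 = (9 - (-3)·-1.019 - (-2.1)·-1.013) / (9.1) = 0.419
  x_3 = (-1 - (-3)·-1.019 - (2)·0.504) / (7) = -0.724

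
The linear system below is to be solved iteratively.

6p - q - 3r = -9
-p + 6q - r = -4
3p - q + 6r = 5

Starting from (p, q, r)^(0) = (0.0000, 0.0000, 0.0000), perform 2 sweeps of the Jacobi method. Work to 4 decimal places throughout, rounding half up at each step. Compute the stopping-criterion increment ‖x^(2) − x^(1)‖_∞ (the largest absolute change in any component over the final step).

0.6389

Iteration 1:
  p = (-9 - (-1)·0.0000 - (-3)·0.0000) / (6) = -1.5000
  q = (-4 - (-1)·0.0000 - (-1)·0.0000) / (6) = -0.6667
  r = (5 - (3)·0.0000 - (-1)·0.0000) / (6) = 0.8333
Iteration 2:
  p = (-9 - (-1)·-0.6667 - (-3)·0.8333) / (6) = -1.1945
  q = (-4 - (-1)·-1.5000 - (-1)·0.8333) / (6) = -0.7778
  r = (5 - (3)·-1.5000 - (-1)·-0.6667) / (6) = 1.4722
Change: (0.3055, -0.1111, 0.6389) → max |·| = 0.6389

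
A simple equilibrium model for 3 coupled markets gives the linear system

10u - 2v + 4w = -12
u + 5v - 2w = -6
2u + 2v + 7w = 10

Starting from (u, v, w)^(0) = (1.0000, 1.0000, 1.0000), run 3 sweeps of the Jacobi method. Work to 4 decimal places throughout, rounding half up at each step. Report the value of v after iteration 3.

Iteration 1:
  u = (-12 - (-2)·1.0000 - (4)·1.0000) / (10) = -1.4000
  v = (-6 - (1)·1.0000 - (-2)·1.0000) / (5) = -1.0000
  w = (10 - (2)·1.0000 - (2)·1.0000) / (7) = 0.8571
Iteration 2:
  u = (-12 - (-2)·-1.0000 - (4)·0.8571) / (10) = -1.7428
  v = (-6 - (1)·-1.4000 - (-2)·0.8571) / (5) = -0.5772
  w = (10 - (2)·-1.4000 - (2)·-1.0000) / (7) = 2.1143
Iteration 3:
  u = (-12 - (-2)·-0.5772 - (4)·2.1143) / (10) = -2.1612
  v = (-6 - (1)·-1.7428 - (-2)·2.1143) / (5) = -0.0057
  w = (10 - (2)·-1.7428 - (2)·-0.5772) / (7) = 2.0914

-0.0057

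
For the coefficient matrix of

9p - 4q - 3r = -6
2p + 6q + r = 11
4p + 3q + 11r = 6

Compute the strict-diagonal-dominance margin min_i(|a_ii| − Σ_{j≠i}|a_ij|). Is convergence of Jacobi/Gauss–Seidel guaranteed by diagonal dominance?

2

row 1: |9| − (4+3) = 2
row 2: |6| − (2+1) = 3
row 3: |11| − (4+3) = 4
minimum over rows = 2 → strictly diagonally dominant (convergence guaranteed)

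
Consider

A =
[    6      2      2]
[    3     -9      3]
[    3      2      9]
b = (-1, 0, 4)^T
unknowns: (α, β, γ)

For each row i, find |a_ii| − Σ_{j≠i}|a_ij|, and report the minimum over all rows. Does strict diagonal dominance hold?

row 1: |6| − (2+2) = 2
row 2: |-9| − (3+3) = 3
row 3: |9| − (3+2) = 4
minimum over rows = 2 → strictly diagonally dominant (convergence guaranteed)

2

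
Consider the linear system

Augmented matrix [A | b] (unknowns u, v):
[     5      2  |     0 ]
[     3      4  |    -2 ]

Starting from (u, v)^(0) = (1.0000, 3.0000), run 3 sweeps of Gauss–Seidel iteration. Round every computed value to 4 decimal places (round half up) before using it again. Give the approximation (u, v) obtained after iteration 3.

Iteration 1:
  u = (0 - (2)·3.0000) / (5) = -1.2000
  v = (-2 - (3)·-1.2000) / (4) = 0.4000
Iteration 2:
  u = (0 - (2)·0.4000) / (5) = -0.1600
  v = (-2 - (3)·-0.1600) / (4) = -0.3800
Iteration 3:
  u = (0 - (2)·-0.3800) / (5) = 0.1520
  v = (-2 - (3)·0.1520) / (4) = -0.6140

(0.1520, -0.6140)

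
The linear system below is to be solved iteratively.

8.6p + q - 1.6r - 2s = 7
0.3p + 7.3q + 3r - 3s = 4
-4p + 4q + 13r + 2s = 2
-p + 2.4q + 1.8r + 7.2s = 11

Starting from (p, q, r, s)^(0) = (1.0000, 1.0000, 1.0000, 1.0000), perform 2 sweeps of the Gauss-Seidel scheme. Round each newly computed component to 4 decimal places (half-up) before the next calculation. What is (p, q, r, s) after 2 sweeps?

Iteration 1:
  p = (7 - (1)·1.0000 - (-1.6)·1.0000 - (-2)·1.0000) / (8.6) = 1.1163
  q = (4 - (0.3)·1.1163 - (3)·1.0000 - (-3)·1.0000) / (7.3) = 0.5021
  r = (2 - (-4)·1.1163 - (4)·0.5021 - (2)·1.0000) / (13) = 0.1890
  s = (11 - (-1)·1.1163 - (2.4)·0.5021 - (1.8)·0.1890) / (7.2) = 1.4682
Iteration 2:
  p = (7 - (1)·0.5021 - (-1.6)·0.1890 - (-2)·1.4682) / (8.6) = 1.1322
  q = (4 - (0.3)·1.1322 - (3)·0.1890 - (-3)·1.4682) / (7.3) = 1.0271
  r = (2 - (-4)·1.1322 - (4)·1.0271 - (2)·1.4682) / (13) = -0.0397
  s = (11 - (-1)·1.1322 - (2.4)·1.0271 - (1.8)·-0.0397) / (7.2) = 1.3526

(1.1322, 1.0271, -0.0397, 1.3526)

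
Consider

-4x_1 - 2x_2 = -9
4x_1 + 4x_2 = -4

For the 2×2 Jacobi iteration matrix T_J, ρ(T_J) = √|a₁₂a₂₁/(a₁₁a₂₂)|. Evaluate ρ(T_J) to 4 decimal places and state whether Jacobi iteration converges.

0.7071

a₁₂a₂₁/(a₁₁a₂₂) = (-2)·(4) / ((-4)·(4)) = 0.500000
ρ = √|0.500000| = √0.500000 = 0.7071
ρ < 1, so Jacobi converges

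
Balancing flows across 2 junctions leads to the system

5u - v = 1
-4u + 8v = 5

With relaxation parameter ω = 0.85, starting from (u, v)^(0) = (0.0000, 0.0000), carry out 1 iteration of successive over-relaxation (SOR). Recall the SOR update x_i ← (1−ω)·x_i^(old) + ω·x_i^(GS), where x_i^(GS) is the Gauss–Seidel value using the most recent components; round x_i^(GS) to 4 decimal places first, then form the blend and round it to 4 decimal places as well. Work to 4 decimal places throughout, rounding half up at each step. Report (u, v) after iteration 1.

Iteration 1:
  u: GS value = (1 - (-1)·0.0000) / (5) = 0.2000;  u ← (1−ω)·0.0000 + ω·0.2000 = 0.1700
  v: GS value = (5 - (-4)·0.1700) / (8) = 0.7100;  v ← (1−ω)·0.0000 + ω·0.7100 = 0.6035

(0.1700, 0.6035)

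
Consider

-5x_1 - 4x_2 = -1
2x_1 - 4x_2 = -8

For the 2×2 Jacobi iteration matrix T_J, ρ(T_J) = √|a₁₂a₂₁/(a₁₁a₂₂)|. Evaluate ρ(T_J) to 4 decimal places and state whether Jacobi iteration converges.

0.6325

a₁₂a₂₁/(a₁₁a₂₂) = (-4)·(2) / ((-5)·(-4)) = -0.400000
ρ = √|-0.400000| = √0.400000 = 0.6325
ρ < 1, so Jacobi converges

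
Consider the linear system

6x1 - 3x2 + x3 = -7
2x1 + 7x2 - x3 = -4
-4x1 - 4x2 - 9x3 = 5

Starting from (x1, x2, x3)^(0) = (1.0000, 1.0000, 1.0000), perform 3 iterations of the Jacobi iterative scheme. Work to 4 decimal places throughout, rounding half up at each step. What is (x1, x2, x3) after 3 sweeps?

Iteration 1:
  x1 = (-7 - (-3)·1.0000 - (1)·1.0000) / (6) = -0.8333
  x2 = (-4 - (2)·1.0000 - (-1)·1.0000) / (7) = -0.7143
  x3 = (5 - (-4)·1.0000 - (-4)·1.0000) / (-9) = -1.4444
Iteration 2:
  x1 = (-7 - (-3)·-0.7143 - (1)·-1.4444) / (6) = -1.2831
  x2 = (-4 - (2)·-0.8333 - (-1)·-1.4444) / (7) = -0.5397
  x3 = (5 - (-4)·-0.8333 - (-4)·-0.7143) / (-9) = 0.1323
Iteration 3:
  x1 = (-7 - (-3)·-0.5397 - (1)·0.1323) / (6) = -1.4586
  x2 = (-4 - (2)·-1.2831 - (-1)·0.1323) / (7) = -0.1859
  x3 = (5 - (-4)·-1.2831 - (-4)·-0.5397) / (-9) = 0.2546

(-1.4586, -0.1859, 0.2546)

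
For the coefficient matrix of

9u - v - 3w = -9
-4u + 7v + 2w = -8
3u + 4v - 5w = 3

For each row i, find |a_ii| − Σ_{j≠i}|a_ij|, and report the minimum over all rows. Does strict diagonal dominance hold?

row 1: |9| − (1+3) = 5
row 2: |7| − (4+2) = 1
row 3: |-5| − (3+4) = -2
minimum over rows = -2 → not strictly diagonally dominant

-2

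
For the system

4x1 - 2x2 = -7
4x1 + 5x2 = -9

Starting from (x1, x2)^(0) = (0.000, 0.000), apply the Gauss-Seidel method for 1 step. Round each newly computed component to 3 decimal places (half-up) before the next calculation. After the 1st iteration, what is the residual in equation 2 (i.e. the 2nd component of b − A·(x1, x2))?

0.000

Iteration 1:
  x1 = (-7 - (-2)·0.000) / (4) = -1.750
  x2 = (-9 - (4)·-1.750) / (5) = -0.400
Residual b − A·x = (-0.800, 0.000)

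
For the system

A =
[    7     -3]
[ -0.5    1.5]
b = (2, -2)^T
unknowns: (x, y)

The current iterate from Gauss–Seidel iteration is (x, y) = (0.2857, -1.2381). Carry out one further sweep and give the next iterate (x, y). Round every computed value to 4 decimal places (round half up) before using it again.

One sweep:
  x = (2 - (-3)·-1.2381) / (7) = -0.2449
  y = (-2 - (-0.5)·-0.2449) / (1.5) = -1.4150

(-0.2449, -1.4150)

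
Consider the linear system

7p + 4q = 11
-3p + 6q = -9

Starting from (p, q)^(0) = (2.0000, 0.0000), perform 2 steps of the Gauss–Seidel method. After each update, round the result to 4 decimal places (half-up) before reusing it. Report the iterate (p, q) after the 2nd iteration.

(1.9796, -0.5102)

Iteration 1:
  p = (11 - (4)·0.0000) / (7) = 1.5714
  q = (-9 - (-3)·1.5714) / (6) = -0.7143
Iteration 2:
  p = (11 - (4)·-0.7143) / (7) = 1.9796
  q = (-9 - (-3)·1.9796) / (6) = -0.5102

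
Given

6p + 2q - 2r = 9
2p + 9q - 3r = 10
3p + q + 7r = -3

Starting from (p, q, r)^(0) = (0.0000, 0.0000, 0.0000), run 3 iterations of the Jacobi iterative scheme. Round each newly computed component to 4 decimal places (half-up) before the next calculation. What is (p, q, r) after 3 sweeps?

(0.8783, 0.4818, -0.9422)

Iteration 1:
  p = (9 - (2)·0.0000 - (-2)·0.0000) / (6) = 1.5000
  q = (10 - (2)·0.0000 - (-3)·0.0000) / (9) = 1.1111
  r = (-3 - (3)·0.0000 - (1)·0.0000) / (7) = -0.4286
Iteration 2:
  p = (9 - (2)·1.1111 - (-2)·-0.4286) / (6) = 0.9868
  q = (10 - (2)·1.5000 - (-3)·-0.4286) / (9) = 0.6349
  r = (-3 - (3)·1.5000 - (1)·1.1111) / (7) = -1.2302
Iteration 3:
  p = (9 - (2)·0.6349 - (-2)·-1.2302) / (6) = 0.8783
  q = (10 - (2)·0.9868 - (-3)·-1.2302) / (9) = 0.4818
  r = (-3 - (3)·0.9868 - (1)·0.6349) / (7) = -0.9422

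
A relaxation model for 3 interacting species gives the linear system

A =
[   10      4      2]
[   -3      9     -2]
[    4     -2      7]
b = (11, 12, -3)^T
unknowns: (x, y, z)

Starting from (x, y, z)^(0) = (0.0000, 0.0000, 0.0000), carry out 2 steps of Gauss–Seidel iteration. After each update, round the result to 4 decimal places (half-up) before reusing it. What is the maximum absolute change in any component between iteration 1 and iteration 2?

0.5657

Iteration 1:
  x = (11 - (4)·0.0000 - (2)·0.0000) / (10) = 1.1000
  y = (12 - (-3)·1.1000 - (-2)·0.0000) / (9) = 1.7000
  z = (-3 - (4)·1.1000 - (-2)·1.7000) / (7) = -0.5714
Iteration 2:
  x = (11 - (4)·1.7000 - (2)·-0.5714) / (10) = 0.5343
  y = (12 - (-3)·0.5343 - (-2)·-0.5714) / (9) = 1.3845
  z = (-3 - (4)·0.5343 - (-2)·1.3845) / (7) = -0.3383
Change: (-0.5657, -0.3155, 0.2331) → max |·| = 0.5657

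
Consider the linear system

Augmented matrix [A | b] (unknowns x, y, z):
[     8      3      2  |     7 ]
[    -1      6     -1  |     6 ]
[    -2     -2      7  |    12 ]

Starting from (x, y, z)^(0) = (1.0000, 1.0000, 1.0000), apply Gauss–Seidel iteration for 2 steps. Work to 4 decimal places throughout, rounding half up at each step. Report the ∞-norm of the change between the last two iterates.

Iteration 1:
  x = (7 - (3)·1.0000 - (2)·1.0000) / (8) = 0.2500
  y = (6 - (-1)·0.2500 - (-1)·1.0000) / (6) = 1.2083
  z = (12 - (-2)·0.2500 - (-2)·1.2083) / (7) = 2.1309
Iteration 2:
  x = (7 - (3)·1.2083 - (2)·2.1309) / (8) = -0.1108
  y = (6 - (-1)·-0.1108 - (-1)·2.1309) / (6) = 1.3367
  z = (12 - (-2)·-0.1108 - (-2)·1.3367) / (7) = 2.0645
Change: (-0.3608, 0.1284, -0.0664) → max |·| = 0.3608

0.3608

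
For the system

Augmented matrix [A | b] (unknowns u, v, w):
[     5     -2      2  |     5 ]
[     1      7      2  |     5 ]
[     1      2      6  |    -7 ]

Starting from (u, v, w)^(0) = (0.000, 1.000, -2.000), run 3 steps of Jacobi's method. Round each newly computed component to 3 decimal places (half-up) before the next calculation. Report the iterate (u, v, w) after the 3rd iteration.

Iteration 1:
  u = (5 - (-2)·1.000 - (2)·-2.000) / (5) = 2.200
  v = (5 - (1)·0.000 - (2)·-2.000) / (7) = 1.286
  w = (-7 - (1)·0.000 - (2)·1.000) / (6) = -1.500
Iteration 2:
  u = (5 - (-2)·1.286 - (2)·-1.500) / (5) = 2.114
  v = (5 - (1)·2.200 - (2)·-1.500) / (7) = 0.829
  w = (-7 - (1)·2.200 - (2)·1.286) / (6) = -1.962
Iteration 3:
  u = (5 - (-2)·0.829 - (2)·-1.962) / (5) = 2.116
  v = (5 - (1)·2.114 - (2)·-1.962) / (7) = 0.973
  w = (-7 - (1)·2.114 - (2)·0.829) / (6) = -1.795

(2.116, 0.973, -1.795)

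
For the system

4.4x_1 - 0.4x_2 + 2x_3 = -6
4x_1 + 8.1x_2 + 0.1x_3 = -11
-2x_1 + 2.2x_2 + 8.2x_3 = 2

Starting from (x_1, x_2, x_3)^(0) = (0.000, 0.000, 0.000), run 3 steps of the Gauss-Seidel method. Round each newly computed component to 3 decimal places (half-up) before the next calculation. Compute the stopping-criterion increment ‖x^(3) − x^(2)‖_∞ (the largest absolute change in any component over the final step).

0.022

Iteration 1:
  x_1 = (-6 - (-0.4)·0.000 - (2)·0.000) / (4.4) = -1.364
  x_2 = (-11 - (4)·-1.364 - (0.1)·0.000) / (8.1) = -0.684
  x_3 = (2 - (-2)·-1.364 - (2.2)·-0.684) / (8.2) = 0.095
Iteration 2:
  x_1 = (-6 - (-0.4)·-0.684 - (2)·0.095) / (4.4) = -1.469
  x_2 = (-11 - (4)·-1.469 - (0.1)·0.095) / (8.1) = -0.634
  x_3 = (2 - (-2)·-1.469 - (2.2)·-0.634) / (8.2) = 0.056
Iteration 3:
  x_1 = (-6 - (-0.4)·-0.634 - (2)·0.056) / (4.4) = -1.447
  x_2 = (-11 - (4)·-1.447 - (0.1)·0.056) / (8.1) = -0.644
  x_3 = (2 - (-2)·-1.447 - (2.2)·-0.644) / (8.2) = 0.064
Change: (0.022, -0.010, 0.008) → max |·| = 0.022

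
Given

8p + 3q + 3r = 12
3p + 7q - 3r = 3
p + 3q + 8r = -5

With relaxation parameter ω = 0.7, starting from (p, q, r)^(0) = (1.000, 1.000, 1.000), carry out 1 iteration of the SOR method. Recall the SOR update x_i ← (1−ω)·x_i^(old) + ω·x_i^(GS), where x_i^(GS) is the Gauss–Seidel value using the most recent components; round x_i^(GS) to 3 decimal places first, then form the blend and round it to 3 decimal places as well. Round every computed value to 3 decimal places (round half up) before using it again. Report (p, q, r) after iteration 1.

Iteration 1:
  p: GS value = (12 - (3)·1.000 - (3)·1.000) / (8) = 0.750;  p ← (1−ω)·1.000 + ω·0.750 = 0.825
  q: GS value = (3 - (3)·0.825 - (-3)·1.000) / (7) = 0.504;  q ← (1−ω)·1.000 + ω·0.504 = 0.653
  r: GS value = (-5 - (1)·0.825 - (3)·0.653) / (8) = -0.973;  r ← (1−ω)·1.000 + ω·-0.973 = -0.381

(0.825, 0.653, -0.381)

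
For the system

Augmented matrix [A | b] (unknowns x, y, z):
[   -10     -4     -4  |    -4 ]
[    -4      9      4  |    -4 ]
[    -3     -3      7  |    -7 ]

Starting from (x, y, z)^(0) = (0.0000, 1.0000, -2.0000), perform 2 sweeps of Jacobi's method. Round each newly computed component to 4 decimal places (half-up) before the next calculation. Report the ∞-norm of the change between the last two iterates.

0.3492

Iteration 1:
  x = (-4 - (-4)·1.0000 - (-4)·-2.0000) / (-10) = 0.8000
  y = (-4 - (-4)·0.0000 - (4)·-2.0000) / (9) = 0.4444
  z = (-7 - (-3)·0.0000 - (-3)·1.0000) / (7) = -0.5714
Iteration 2:
  x = (-4 - (-4)·0.4444 - (-4)·-0.5714) / (-10) = 0.4508
  y = (-4 - (-4)·0.8000 - (4)·-0.5714) / (9) = 0.1651
  z = (-7 - (-3)·0.8000 - (-3)·0.4444) / (7) = -0.4667
Change: (-0.3492, -0.2793, 0.1047) → max |·| = 0.3492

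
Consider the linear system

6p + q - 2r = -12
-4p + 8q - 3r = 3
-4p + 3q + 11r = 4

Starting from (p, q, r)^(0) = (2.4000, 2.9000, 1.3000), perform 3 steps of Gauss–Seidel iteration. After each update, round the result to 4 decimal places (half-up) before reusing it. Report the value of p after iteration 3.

Iteration 1:
  p = (-12 - (1)·2.9000 - (-2)·1.3000) / (6) = -2.0500
  q = (3 - (-4)·-2.0500 - (-3)·1.3000) / (8) = -0.1625
  r = (4 - (-4)·-2.0500 - (3)·-0.1625) / (11) = -0.3375
Iteration 2:
  p = (-12 - (1)·-0.1625 - (-2)·-0.3375) / (6) = -2.0854
  q = (3 - (-4)·-2.0854 - (-3)·-0.3375) / (8) = -0.7943
  r = (4 - (-4)·-2.0854 - (3)·-0.7943) / (11) = -0.1781
Iteration 3:
  p = (-12 - (1)·-0.7943 - (-2)·-0.1781) / (6) = -1.9270
  q = (3 - (-4)·-1.9270 - (-3)·-0.1781) / (8) = -0.6553
  r = (4 - (-4)·-1.9270 - (3)·-0.6553) / (11) = -0.1584

-1.9270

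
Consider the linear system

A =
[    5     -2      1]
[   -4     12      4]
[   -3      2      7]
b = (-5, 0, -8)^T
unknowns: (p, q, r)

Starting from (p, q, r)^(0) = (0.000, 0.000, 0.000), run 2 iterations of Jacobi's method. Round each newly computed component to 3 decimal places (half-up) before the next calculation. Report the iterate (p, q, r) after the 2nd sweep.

Iteration 1:
  p = (-5 - (-2)·0.000 - (1)·0.000) / (5) = -1.000
  q = (0 - (-4)·0.000 - (4)·0.000) / (12) = 0.000
  r = (-8 - (-3)·0.000 - (2)·0.000) / (7) = -1.143
Iteration 2:
  p = (-5 - (-2)·0.000 - (1)·-1.143) / (5) = -0.771
  q = (0 - (-4)·-1.000 - (4)·-1.143) / (12) = 0.048
  r = (-8 - (-3)·-1.000 - (2)·0.000) / (7) = -1.571

(-0.771, 0.048, -1.571)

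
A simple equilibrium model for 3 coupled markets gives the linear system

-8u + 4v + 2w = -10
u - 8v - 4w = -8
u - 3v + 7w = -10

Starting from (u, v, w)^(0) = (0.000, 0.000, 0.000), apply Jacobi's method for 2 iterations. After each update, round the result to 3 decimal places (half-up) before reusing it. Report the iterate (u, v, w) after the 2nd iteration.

(1.393, 1.871, -1.179)

Iteration 1:
  u = (-10 - (4)·0.000 - (2)·0.000) / (-8) = 1.250
  v = (-8 - (1)·0.000 - (-4)·0.000) / (-8) = 1.000
  w = (-10 - (1)·0.000 - (-3)·0.000) / (7) = -1.429
Iteration 2:
  u = (-10 - (4)·1.000 - (2)·-1.429) / (-8) = 1.393
  v = (-8 - (1)·1.250 - (-4)·-1.429) / (-8) = 1.871
  w = (-10 - (1)·1.250 - (-3)·1.000) / (7) = -1.179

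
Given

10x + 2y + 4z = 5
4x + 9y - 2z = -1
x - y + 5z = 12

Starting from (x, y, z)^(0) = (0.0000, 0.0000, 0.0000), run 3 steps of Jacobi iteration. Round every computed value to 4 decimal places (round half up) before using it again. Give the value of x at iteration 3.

Iteration 1:
  x = (5 - (2)·0.0000 - (4)·0.0000) / (10) = 0.5000
  y = (-1 - (4)·0.0000 - (-2)·0.0000) / (9) = -0.1111
  z = (12 - (1)·0.0000 - (-1)·0.0000) / (5) = 2.4000
Iteration 2:
  x = (5 - (2)·-0.1111 - (4)·2.4000) / (10) = -0.4378
  y = (-1 - (4)·0.5000 - (-2)·2.4000) / (9) = 0.2000
  z = (12 - (1)·0.5000 - (-1)·-0.1111) / (5) = 2.2778
Iteration 3:
  x = (5 - (2)·0.2000 - (4)·2.2778) / (10) = -0.4511
  y = (-1 - (4)·-0.4378 - (-2)·2.2778) / (9) = 0.5896
  z = (12 - (1)·-0.4378 - (-1)·0.2000) / (5) = 2.5276

-0.4511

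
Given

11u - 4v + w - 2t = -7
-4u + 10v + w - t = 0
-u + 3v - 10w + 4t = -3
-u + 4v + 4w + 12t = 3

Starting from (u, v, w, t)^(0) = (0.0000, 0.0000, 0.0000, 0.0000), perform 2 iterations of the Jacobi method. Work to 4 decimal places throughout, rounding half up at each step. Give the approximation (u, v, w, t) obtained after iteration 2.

(-0.6182, -0.2596, 0.4636, 0.0970)

Iteration 1:
  u = (-7 - (-4)·0.0000 - (1)·0.0000 - (-2)·0.0000) / (11) = -0.6364
  v = (0 - (-4)·0.0000 - (1)·0.0000 - (-1)·0.0000) / (10) = 0.0000
  w = (-3 - (-1)·0.0000 - (3)·0.0000 - (4)·0.0000) / (-10) = 0.3000
  t = (3 - (-1)·0.0000 - (4)·0.0000 - (4)·0.0000) / (12) = 0.2500
Iteration 2:
  u = (-7 - (-4)·0.0000 - (1)·0.3000 - (-2)·0.2500) / (11) = -0.6182
  v = (0 - (-4)·-0.6364 - (1)·0.3000 - (-1)·0.2500) / (10) = -0.2596
  w = (-3 - (-1)·-0.6364 - (3)·0.0000 - (4)·0.2500) / (-10) = 0.4636
  t = (3 - (-1)·-0.6364 - (4)·0.0000 - (4)·0.3000) / (12) = 0.0970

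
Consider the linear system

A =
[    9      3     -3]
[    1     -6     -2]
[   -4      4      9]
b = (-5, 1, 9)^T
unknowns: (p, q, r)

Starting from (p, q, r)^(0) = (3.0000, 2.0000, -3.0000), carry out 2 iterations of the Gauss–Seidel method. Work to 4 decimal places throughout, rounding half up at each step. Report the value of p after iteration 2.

Iteration 1:
  p = (-5 - (3)·2.0000 - (-3)·-3.0000) / (9) = -2.2222
  q = (1 - (1)·-2.2222 - (-2)·-3.0000) / (-6) = 0.4630
  r = (9 - (-4)·-2.2222 - (4)·0.4630) / (9) = -0.1934
Iteration 2:
  p = (-5 - (3)·0.4630 - (-3)·-0.1934) / (9) = -0.7744
  q = (1 - (1)·-0.7744 - (-2)·-0.1934) / (-6) = -0.2313
  r = (9 - (-4)·-0.7744 - (4)·-0.2313) / (9) = 0.7586

-0.7744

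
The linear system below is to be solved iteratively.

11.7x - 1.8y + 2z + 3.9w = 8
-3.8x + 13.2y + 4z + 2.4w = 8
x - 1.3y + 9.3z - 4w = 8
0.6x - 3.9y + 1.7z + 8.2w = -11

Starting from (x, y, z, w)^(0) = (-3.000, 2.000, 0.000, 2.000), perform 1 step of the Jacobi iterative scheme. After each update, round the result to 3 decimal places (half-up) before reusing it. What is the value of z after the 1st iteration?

2.323

Iteration 1:
  x = (8 - (-1.8)·2.000 - (2)·0.000 - (3.9)·2.000) / (11.7) = 0.325
  y = (8 - (-3.8)·-3.000 - (4)·0.000 - (2.4)·2.000) / (13.2) = -0.621
  z = (8 - (1)·-3.000 - (-1.3)·2.000 - (-4)·2.000) / (9.3) = 2.323
  w = (-11 - (0.6)·-3.000 - (-3.9)·2.000 - (1.7)·0.000) / (8.2) = -0.171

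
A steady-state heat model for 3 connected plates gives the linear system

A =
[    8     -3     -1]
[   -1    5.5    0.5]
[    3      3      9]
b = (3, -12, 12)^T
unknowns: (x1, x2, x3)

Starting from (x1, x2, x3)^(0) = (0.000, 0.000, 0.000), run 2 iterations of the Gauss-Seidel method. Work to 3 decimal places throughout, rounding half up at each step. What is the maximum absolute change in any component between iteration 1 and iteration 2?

0.554

Iteration 1:
  x1 = (3 - (-3)·0.000 - (-1)·0.000) / (8) = 0.375
  x2 = (-12 - (-1)·0.375 - (0.5)·0.000) / (5.5) = -2.114
  x3 = (12 - (3)·0.375 - (3)·-2.114) / (9) = 1.913
Iteration 2:
  x1 = (3 - (-3)·-2.114 - (-1)·1.913) / (8) = -0.179
  x2 = (-12 - (-1)·-0.179 - (0.5)·1.913) / (5.5) = -2.388
  x3 = (12 - (3)·-0.179 - (3)·-2.388) / (9) = 2.189
Change: (-0.554, -0.274, 0.276) → max |·| = 0.554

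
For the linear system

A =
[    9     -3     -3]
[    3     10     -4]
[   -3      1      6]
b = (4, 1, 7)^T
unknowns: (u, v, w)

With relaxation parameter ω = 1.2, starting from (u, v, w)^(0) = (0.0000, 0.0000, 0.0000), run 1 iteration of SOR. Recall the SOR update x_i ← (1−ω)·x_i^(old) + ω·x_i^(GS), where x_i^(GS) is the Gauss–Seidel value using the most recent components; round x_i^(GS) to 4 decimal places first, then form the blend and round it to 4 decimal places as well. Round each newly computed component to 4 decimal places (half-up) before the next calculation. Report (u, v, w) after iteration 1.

Iteration 1:
  u: GS value = (4 - (-3)·0.0000 - (-3)·0.0000) / (9) = 0.4444;  u ← (1−ω)·0.0000 + ω·0.4444 = 0.5333
  v: GS value = (1 - (3)·0.5333 - (-4)·0.0000) / (10) = -0.0600;  v ← (1−ω)·0.0000 + ω·-0.0600 = -0.0720
  w: GS value = (7 - (-3)·0.5333 - (1)·-0.0720) / (6) = 1.4453;  w ← (1−ω)·0.0000 + ω·1.4453 = 1.7344

(0.5333, -0.0720, 1.7344)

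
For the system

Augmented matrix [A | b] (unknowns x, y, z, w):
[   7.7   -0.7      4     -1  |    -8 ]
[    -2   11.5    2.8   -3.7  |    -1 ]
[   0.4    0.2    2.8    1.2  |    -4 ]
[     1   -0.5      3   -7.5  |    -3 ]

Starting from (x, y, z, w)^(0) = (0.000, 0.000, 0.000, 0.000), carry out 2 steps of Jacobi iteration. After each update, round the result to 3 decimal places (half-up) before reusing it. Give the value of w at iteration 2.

Iteration 1:
  x = (-8 - (-0.7)·0.000 - (4)·0.000 - (-1)·0.000) / (7.7) = -1.039
  y = (-1 - (-2)·0.000 - (2.8)·0.000 - (-3.7)·0.000) / (11.5) = -0.087
  z = (-4 - (0.4)·0.000 - (0.2)·0.000 - (1.2)·0.000) / (2.8) = -1.429
  w = (-3 - (1)·0.000 - (-0.5)·0.000 - (3)·0.000) / (-7.5) = 0.400
Iteration 2:
  x = (-8 - (-0.7)·-0.087 - (4)·-1.429 - (-1)·0.400) / (7.7) = -0.253
  y = (-1 - (-2)·-1.039 - (2.8)·-1.429 - (-3.7)·0.400) / (11.5) = 0.209
  z = (-4 - (0.4)·-1.039 - (0.2)·-0.087 - (1.2)·0.400) / (2.8) = -1.445
  w = (-3 - (1)·-1.039 - (-0.5)·-0.087 - (3)·-1.429) / (-7.5) = -0.304

-0.304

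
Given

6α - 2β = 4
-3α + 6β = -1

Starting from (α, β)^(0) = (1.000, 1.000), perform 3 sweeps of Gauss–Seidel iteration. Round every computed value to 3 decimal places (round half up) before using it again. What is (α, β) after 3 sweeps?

(0.741, 0.204)

Iteration 1:
  α = (4 - (-2)·1.000) / (6) = 1.000
  β = (-1 - (-3)·1.000) / (6) = 0.333
Iteration 2:
  α = (4 - (-2)·0.333) / (6) = 0.778
  β = (-1 - (-3)·0.778) / (6) = 0.222
Iteration 3:
  α = (4 - (-2)·0.222) / (6) = 0.741
  β = (-1 - (-3)·0.741) / (6) = 0.204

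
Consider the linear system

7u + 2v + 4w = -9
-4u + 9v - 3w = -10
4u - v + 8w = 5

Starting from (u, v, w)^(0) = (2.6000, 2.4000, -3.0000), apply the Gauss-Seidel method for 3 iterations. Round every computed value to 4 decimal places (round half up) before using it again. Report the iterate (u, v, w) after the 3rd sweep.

Iteration 1:
  u = (-9 - (2)·2.4000 - (4)·-3.0000) / (7) = -0.2571
  v = (-10 - (-4)·-0.2571 - (-3)·-3.0000) / (9) = -2.2254
  w = (5 - (4)·-0.2571 - (-1)·-2.2254) / (8) = 0.4754
Iteration 2:
  u = (-9 - (2)·-2.2254 - (4)·0.4754) / (7) = -0.9215
  v = (-10 - (-4)·-0.9215 - (-3)·0.4754) / (9) = -1.3622
  w = (5 - (4)·-0.9215 - (-1)·-1.3622) / (8) = 0.9155
Iteration 3:
  u = (-9 - (2)·-1.3622 - (4)·0.9155) / (7) = -1.4197
  v = (-10 - (-4)·-1.4197 - (-3)·0.9155) / (9) = -1.4369
  w = (5 - (4)·-1.4197 - (-1)·-1.4369) / (8) = 1.1552

(-1.4197, -1.4369, 1.1552)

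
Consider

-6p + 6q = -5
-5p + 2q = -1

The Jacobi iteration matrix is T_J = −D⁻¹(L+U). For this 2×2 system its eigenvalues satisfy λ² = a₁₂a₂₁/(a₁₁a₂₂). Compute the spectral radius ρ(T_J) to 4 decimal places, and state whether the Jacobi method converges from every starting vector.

1.5811

a₁₂a₂₁/(a₁₁a₂₂) = (6)·(-5) / ((-6)·(2)) = 2.500000
ρ = √|2.500000| = √2.500000 = 1.5811
ρ > 1, so Jacobi diverges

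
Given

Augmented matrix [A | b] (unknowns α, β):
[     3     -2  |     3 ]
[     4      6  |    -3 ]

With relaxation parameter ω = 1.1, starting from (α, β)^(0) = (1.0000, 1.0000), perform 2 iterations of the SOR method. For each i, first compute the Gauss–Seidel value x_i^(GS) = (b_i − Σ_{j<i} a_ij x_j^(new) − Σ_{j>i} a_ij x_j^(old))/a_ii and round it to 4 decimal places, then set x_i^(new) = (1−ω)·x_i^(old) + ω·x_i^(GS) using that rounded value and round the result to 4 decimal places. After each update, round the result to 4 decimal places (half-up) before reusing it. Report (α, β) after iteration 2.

Iteration 1:
  α: GS value = (3 - (-2)·1.0000) / (3) = 1.6667;  α ← (1−ω)·1.0000 + ω·1.6667 = 1.7334
  β: GS value = (-3 - (4)·1.7334) / (6) = -1.6556;  β ← (1−ω)·1.0000 + ω·-1.6556 = -1.9212
Iteration 2:
  α: GS value = (3 - (-2)·-1.9212) / (3) = -0.2808;  α ← (1−ω)·1.7334 + ω·-0.2808 = -0.4822
  β: GS value = (-3 - (4)·-0.4822) / (6) = -0.1785;  β ← (1−ω)·-1.9212 + ω·-0.1785 = -0.0042

(-0.4822, -0.0042)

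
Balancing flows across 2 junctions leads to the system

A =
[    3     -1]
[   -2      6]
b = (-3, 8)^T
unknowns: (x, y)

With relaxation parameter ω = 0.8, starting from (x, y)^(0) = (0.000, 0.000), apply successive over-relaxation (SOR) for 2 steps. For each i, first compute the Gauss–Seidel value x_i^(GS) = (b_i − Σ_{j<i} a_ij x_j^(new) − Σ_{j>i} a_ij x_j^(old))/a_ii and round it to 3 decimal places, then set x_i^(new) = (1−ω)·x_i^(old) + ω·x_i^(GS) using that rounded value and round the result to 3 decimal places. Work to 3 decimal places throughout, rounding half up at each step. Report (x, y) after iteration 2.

Iteration 1:
  x: GS value = (-3 - (-1)·0.000) / (3) = -1.000;  x ← (1−ω)·0.000 + ω·-1.000 = -0.800
  y: GS value = (8 - (-2)·-0.800) / (6) = 1.067;  y ← (1−ω)·0.000 + ω·1.067 = 0.854
Iteration 2:
  x: GS value = (-3 - (-1)·0.854) / (3) = -0.715;  x ← (1−ω)·-0.800 + ω·-0.715 = -0.732
  y: GS value = (8 - (-2)·-0.732) / (6) = 1.089;  y ← (1−ω)·0.854 + ω·1.089 = 1.042

(-0.732, 1.042)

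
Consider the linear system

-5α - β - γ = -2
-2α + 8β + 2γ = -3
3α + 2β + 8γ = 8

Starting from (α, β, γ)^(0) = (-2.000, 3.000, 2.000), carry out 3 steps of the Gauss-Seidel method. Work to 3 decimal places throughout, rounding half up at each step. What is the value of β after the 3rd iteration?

-0.557

Iteration 1:
  α = (-2 - (-1)·3.000 - (-1)·2.000) / (-5) = -0.600
  β = (-3 - (-2)·-0.600 - (2)·2.000) / (8) = -1.025
  γ = (8 - (3)·-0.600 - (2)·-1.025) / (8) = 1.481
Iteration 2:
  α = (-2 - (-1)·-1.025 - (-1)·1.481) / (-5) = 0.309
  β = (-3 - (-2)·0.309 - (2)·1.481) / (8) = -0.668
  γ = (8 - (3)·0.309 - (2)·-0.668) / (8) = 1.051
Iteration 3:
  α = (-2 - (-1)·-0.668 - (-1)·1.051) / (-5) = 0.323
  β = (-3 - (-2)·0.323 - (2)·1.051) / (8) = -0.557
  γ = (8 - (3)·0.323 - (2)·-0.557) / (8) = 1.018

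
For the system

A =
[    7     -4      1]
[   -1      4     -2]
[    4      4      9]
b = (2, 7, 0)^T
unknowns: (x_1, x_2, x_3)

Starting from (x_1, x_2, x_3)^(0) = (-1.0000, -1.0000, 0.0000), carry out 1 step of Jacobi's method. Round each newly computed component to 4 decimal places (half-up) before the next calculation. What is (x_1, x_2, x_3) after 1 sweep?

(-0.2857, 1.5000, 0.8889)

Iteration 1:
  x_1 = (2 - (-4)·-1.0000 - (1)·0.0000) / (7) = -0.2857
  x_2 = (7 - (-1)·-1.0000 - (-2)·0.0000) / (4) = 1.5000
  x_3 = (0 - (4)·-1.0000 - (4)·-1.0000) / (9) = 0.8889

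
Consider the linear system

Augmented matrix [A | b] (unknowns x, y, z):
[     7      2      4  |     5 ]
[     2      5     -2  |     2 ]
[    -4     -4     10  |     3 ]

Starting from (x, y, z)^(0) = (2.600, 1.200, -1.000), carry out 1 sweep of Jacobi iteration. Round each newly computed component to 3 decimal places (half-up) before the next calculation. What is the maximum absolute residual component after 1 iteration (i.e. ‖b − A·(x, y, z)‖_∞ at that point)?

15.588

Iteration 1:
  x = (5 - (2)·1.200 - (4)·-1.000) / (7) = 0.943
  y = (2 - (2)·2.600 - (-2)·-1.000) / (5) = -1.040
  z = (3 - (-4)·2.600 - (-4)·1.200) / (10) = 1.820
Residual b − A·x = (-6.801, 8.954, -15.588); ∞-norm = 15.588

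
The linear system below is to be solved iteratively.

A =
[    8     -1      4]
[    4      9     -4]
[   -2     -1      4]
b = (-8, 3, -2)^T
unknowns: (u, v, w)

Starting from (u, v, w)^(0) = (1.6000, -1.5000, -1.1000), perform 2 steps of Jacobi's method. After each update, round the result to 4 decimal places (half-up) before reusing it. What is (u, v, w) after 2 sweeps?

(-1.0708, 0.5833, -1.0354)

Iteration 1:
  u = (-8 - (-1)·-1.5000 - (4)·-1.1000) / (8) = -0.6375
  v = (3 - (4)·1.6000 - (-4)·-1.1000) / (9) = -0.8667
  w = (-2 - (-2)·1.6000 - (-1)·-1.5000) / (4) = -0.0750
Iteration 2:
  u = (-8 - (-1)·-0.8667 - (4)·-0.0750) / (8) = -1.0708
  v = (3 - (4)·-0.6375 - (-4)·-0.0750) / (9) = 0.5833
  w = (-2 - (-2)·-0.6375 - (-1)·-0.8667) / (4) = -1.0354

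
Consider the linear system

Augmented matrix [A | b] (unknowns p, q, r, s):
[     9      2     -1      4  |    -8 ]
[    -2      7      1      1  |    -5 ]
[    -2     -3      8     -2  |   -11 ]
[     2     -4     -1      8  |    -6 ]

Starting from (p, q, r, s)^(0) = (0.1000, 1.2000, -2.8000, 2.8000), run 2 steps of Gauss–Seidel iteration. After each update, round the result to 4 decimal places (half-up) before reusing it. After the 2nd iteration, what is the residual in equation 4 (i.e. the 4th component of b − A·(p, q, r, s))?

Iteration 1:
  p = (-8 - (2)·1.2000 - (-1)·-2.8000 - (4)·2.8000) / (9) = -2.7111
  q = (-5 - (-2)·-2.7111 - (1)·-2.8000 - (1)·2.8000) / (7) = -1.4889
  r = (-11 - (-2)·-2.7111 - (-3)·-1.4889 - (-2)·2.8000) / (8) = -1.9111
  s = (-6 - (2)·-2.7111 - (-4)·-1.4889 - (-1)·-1.9111) / (8) = -1.0556
Iteration 2:
  p = (-8 - (2)·-1.4889 - (-1)·-1.9111 - (4)·-1.0556) / (9) = -0.3012
  q = (-5 - (-2)·-0.3012 - (1)·-1.9111 - (1)·-1.0556) / (7) = -0.3765
  r = (-11 - (-2)·-0.3012 - (-3)·-0.3765 - (-2)·-1.0556) / (8) = -1.8554
  s = (-6 - (2)·-0.3012 - (-4)·-0.3765 - (-1)·-1.8554) / (8) = -1.0949
Residual b − A·x = (-2.0120, -0.0166, -0.0785, 0.0002)

0.0002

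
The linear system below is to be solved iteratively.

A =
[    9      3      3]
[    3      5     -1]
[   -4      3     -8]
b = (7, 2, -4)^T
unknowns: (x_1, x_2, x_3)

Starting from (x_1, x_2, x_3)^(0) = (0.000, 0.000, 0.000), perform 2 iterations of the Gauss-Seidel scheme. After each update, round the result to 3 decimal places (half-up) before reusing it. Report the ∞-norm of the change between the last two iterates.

Iteration 1:
  x_1 = (7 - (3)·0.000 - (3)·0.000) / (9) = 0.778
  x_2 = (2 - (3)·0.778 - (-1)·0.000) / (5) = -0.067
  x_3 = (-4 - (-4)·0.778 - (3)·-0.067) / (-8) = 0.086
Iteration 2:
  x_1 = (7 - (3)·-0.067 - (3)·0.086) / (9) = 0.771
  x_2 = (2 - (3)·0.771 - (-1)·0.086) / (5) = -0.045
  x_3 = (-4 - (-4)·0.771 - (3)·-0.045) / (-8) = 0.098
Change: (-0.007, 0.022, 0.012) → max |·| = 0.022

0.022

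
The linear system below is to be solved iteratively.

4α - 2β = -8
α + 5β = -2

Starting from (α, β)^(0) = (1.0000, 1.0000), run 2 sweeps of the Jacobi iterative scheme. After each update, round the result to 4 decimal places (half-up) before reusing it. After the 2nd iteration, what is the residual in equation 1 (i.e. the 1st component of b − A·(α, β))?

Iteration 1:
  α = (-8 - (-2)·1.0000) / (4) = -1.5000
  β = (-2 - (1)·1.0000) / (5) = -0.6000
Iteration 2:
  α = (-8 - (-2)·-0.6000) / (4) = -2.3000
  β = (-2 - (1)·-1.5000) / (5) = -0.1000
Residual b − A·x = (1.0000, 0.8000)

1.0000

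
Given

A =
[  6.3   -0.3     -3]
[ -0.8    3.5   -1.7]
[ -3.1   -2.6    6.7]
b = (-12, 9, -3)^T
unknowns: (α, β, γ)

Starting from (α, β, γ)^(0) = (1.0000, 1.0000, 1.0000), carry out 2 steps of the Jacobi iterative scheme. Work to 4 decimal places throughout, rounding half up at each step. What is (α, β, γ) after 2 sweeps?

Iteration 1:
  α = (-12 - (-0.3)·1.0000 - (-3)·1.0000) / (6.3) = -1.3810
  β = (9 - (-0.8)·1.0000 - (-1.7)·1.0000) / (3.5) = 3.2857
  γ = (-3 - (-3.1)·1.0000 - (-2.6)·1.0000) / (6.7) = 0.4030
Iteration 2:
  α = (-12 - (-0.3)·3.2857 - (-3)·0.4030) / (6.3) = -1.5564
  β = (9 - (-0.8)·-1.3810 - (-1.7)·0.4030) / (3.5) = 2.4515
  γ = (-3 - (-3.1)·-1.3810 - (-2.6)·3.2857) / (6.7) = 0.1883

(-1.5564, 2.4515, 0.1883)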